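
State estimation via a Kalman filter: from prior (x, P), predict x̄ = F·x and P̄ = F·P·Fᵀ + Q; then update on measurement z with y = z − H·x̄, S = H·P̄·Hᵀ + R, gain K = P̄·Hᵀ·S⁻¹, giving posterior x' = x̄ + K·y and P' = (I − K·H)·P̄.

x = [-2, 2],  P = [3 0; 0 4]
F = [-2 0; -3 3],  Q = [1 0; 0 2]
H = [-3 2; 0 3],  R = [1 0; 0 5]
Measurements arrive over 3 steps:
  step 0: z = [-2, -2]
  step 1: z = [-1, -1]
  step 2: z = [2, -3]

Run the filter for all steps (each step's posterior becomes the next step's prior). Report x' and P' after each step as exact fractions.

step 0: x' = [1093/3633, -6031/10899], P' = [843/2422 1310/3633; 1310/3633 11885/21798]
step 1: x' = [-172651/1098797, -2313902/3296391], P' = [312460/1098797 307795/1098797; 307795/1098797 483865/1098797]
step 2: x' = [-28622211/24512495, -38275627/44122491], P' = [13820637/49024990 1363009/4902499; 1363009/4902499 38692355/88244982]

step 0: x̄ = F·x = [4, 12]
step 0: P̄ = F·P·Fᵀ + Q = [13 18; 18 65]
step 0: y = z − H·x̄ = [-14, -38]
step 0: S = H·P̄·Hᵀ + R = [162 228; 228 590]
step 0: K = P̄·Hᵀ·S⁻¹ = [-2347/7266 262/1211; 95/10899 2377/7266]
step 0: x' = x̄ + K·y = [1093/3633, -6031/10899]
step 0: P' = (I − K·H)·P̄ = [843/2422 1310/3633; 1310/3633 11885/21798]
step 1: x̄ = F·x = [-2186/3633, -1330/519]
step 1: P̄ = F·P·Fᵀ + Q = [2897/1211 -13/173; -13/173 614/173]
step 1: y = z − H·x̄ = [8429/3633, 1157/173]
step 1: S = H·P̄·Hᵀ + R = [45568/1211 3801/173; 3801/173 6391/173]
step 1: K = P̄·Hᵀ·S⁻¹ = [-45970/156971 184677/1098797; 6335/156971 290319/1098797]
step 1: x' = x̄ + K·y = [-172651/1098797, -2313902/3296391]
step 1: P' = (I − K·H)·P̄ = [312460/1098797 307795/1098797; 307795/1098797 483865/1098797]
step 2: x̄ = F·x = [345302/1098797, -1795949/1098797]
step 2: P̄ = F·P·Fᵀ + Q = [2348637/1098797 27990/1098797; 27990/1098797 3824209/1098797]
step 2: y = z − H·x̄ = [6825398/1098797, 2091456/1098797]
step 2: S = H·P̄·Hᵀ + R = [37197486/1098797 22693344/1098797; 22693344/1098797 39911866/1098797]
step 2: K = P̄·Hᵀ·S⁻¹ = [-14201731/49024990 4089027/24512495; 1891112/44122491 7738471/29414994]
step 2: x' = x̄ + K·y = [-28622211/24512495, -38275627/44122491]
step 2: P' = (I − K·H)·P̄ = [13820637/49024990 1363009/4902499; 1363009/4902499 38692355/88244982]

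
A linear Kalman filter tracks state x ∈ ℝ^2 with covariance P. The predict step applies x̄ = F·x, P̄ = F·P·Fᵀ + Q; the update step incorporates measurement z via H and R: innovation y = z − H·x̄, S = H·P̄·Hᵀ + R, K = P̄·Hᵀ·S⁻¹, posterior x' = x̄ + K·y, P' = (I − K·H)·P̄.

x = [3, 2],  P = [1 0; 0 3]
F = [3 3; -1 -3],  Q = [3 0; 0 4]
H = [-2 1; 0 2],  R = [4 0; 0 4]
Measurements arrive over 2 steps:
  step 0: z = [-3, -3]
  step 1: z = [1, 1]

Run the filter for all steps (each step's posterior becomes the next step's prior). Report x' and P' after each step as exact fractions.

step 0: x' = [357/229, -222/229], P' = [237/229 72/229; 72/229 190/229]
step 1: x' = [10/91, 11087/13377], P' = [67/65 82/273; 82/273 32000/40131]

step 0: x̄ = F·x = [15, -9]
step 0: P̄ = F·P·Fᵀ + Q = [39 -30; -30 32]
step 0: y = z − H·x̄ = [36, 15]
step 0: S = H·P̄·Hᵀ + R = [312 184; 184 132]
step 0: K = P̄·Hᵀ·S⁻¹ = [-201/458 36/229; 23/458 95/229]
step 0: x' = x̄ + K·y = [357/229, -222/229]
step 0: P' = (I − K·H)·P̄ = [237/229 72/229; 72/229 190/229]
step 1: x̄ = F·x = [405/229, 309/229]
step 1: P̄ = F·P·Fᵀ + Q = [5826/229 -3285/229; -3285/229 3295/229]
step 1: y = z − H·x̄ = [730/229, -389/229]
step 1: S = H·P̄·Hᵀ + R = [40655/229 19730/229; 19730/229 14096/229]
step 1: K = P̄·Hᵀ·S⁻¹ = [-601/1365 41/273; 1973/40131 16000/40131]
step 1: x' = x̄ + K·y = [10/91, 11087/13377]
step 1: P' = (I − K·H)·P̄ = [67/65 82/273; 82/273 32000/40131]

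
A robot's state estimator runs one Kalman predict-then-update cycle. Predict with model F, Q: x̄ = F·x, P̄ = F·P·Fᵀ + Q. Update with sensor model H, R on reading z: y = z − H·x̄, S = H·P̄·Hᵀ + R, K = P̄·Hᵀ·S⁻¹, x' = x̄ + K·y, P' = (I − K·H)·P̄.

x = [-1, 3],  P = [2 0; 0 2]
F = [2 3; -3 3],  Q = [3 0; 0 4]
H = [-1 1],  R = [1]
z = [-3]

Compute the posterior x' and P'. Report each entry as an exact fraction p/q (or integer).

x̄ = F·x = [7, 12]
P̄ = F·P·Fᵀ + Q = [29 6; 6 40]
y = z − H·x̄ = [-8]
S = H·P̄·Hᵀ + R = [58]
K = P̄·Hᵀ·S⁻¹ = [-23/58; 17/29]
x' = x̄ + K·y = [295/29, 212/29]
P' = (I − K·H)·P̄ = [1153/58 565/29; 565/29 582/29]

x' = [295/29, 212/29]
P' = [1153/58 565/29; 565/29 582/29]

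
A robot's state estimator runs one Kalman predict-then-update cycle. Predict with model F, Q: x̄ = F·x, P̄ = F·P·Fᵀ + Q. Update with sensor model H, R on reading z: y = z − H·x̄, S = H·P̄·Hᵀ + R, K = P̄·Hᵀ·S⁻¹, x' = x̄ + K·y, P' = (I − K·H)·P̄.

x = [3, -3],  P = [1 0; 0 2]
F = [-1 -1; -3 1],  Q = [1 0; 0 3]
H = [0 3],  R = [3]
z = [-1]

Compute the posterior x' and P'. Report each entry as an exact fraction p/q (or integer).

x' = [35/43, -26/43]
P' = [169/43 1/43; 1/43 14/43]

x̄ = F·x = [0, -12]
P̄ = F·P·Fᵀ + Q = [4 1; 1 14]
y = z − H·x̄ = [35]
S = H·P̄·Hᵀ + R = [129]
K = P̄·Hᵀ·S⁻¹ = [1/43; 14/43]
x' = x̄ + K·y = [35/43, -26/43]
P' = (I − K·H)·P̄ = [169/43 1/43; 1/43 14/43]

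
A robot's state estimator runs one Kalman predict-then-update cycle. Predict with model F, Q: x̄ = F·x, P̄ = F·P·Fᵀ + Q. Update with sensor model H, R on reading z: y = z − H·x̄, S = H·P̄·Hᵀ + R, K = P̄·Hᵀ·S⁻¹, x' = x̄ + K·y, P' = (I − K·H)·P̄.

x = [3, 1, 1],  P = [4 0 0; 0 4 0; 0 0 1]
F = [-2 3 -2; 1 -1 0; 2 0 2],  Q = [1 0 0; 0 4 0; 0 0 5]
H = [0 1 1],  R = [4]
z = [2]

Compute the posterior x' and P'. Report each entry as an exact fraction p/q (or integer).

x̄ = F·x = [-5, 2, 8]
P̄ = F·P·Fᵀ + Q = [57 -20 -20; -20 12 8; -20 8 25]
y = z − H·x̄ = [-8]
S = H·P̄·Hᵀ + R = [57]
K = P̄·Hᵀ·S⁻¹ = [-40/57; 20/57; 11/19]
x' = x̄ + K·y = [35/57, -46/57, 64/19]
P' = (I − K·H)·P̄ = [1649/57 -340/57 60/19; -340/57 284/57 -68/19; 60/19 -68/19 112/19]

x' = [35/57, -46/57, 64/19]
P' = [1649/57 -340/57 60/19; -340/57 284/57 -68/19; 60/19 -68/19 112/19]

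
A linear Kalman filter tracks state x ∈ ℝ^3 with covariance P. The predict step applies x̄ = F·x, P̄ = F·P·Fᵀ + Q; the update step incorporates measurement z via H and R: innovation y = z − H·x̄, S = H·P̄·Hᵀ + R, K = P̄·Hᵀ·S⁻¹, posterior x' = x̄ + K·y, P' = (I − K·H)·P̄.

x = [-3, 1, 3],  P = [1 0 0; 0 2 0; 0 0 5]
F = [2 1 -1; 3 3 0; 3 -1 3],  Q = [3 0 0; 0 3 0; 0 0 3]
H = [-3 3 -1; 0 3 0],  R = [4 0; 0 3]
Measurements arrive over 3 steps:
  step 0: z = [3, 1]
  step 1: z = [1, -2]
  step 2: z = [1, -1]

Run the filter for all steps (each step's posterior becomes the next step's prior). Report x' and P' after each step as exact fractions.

step 0: x' = [-16397/6666, 337/2222, 13447/3333], P' = [40721/6666 551/2222 -55840/3333; 551/2222 723/2222 224/1111; -55840/3333 224/1111 173548/3333]
step 1: x' = [21640669/30749072, -21572141/30749072, -82003127/15374536], P' = [296812941/30749072 15522531/30749072 -392741343/15374536; 15522531/30749072 10192701/30749072 -8088249/15374536; -392741343/15374536 -8088249/15374536 562045113/7687268]
step 2: x' = [1843822576909/663687489809, -215593792614/663687489809, -6615530747854/663687489809], P' = [5880603573987/663687489809 333154448100/663687489809 -15407458322745/663687489809; 333154448100/663687489809 220437451356/663687489809 -341418036312/663687489809; -15407458322745/663687489809 -341418036312/663687489809 43987444759899/663687489809]

step 0: x̄ = F·x = [-8, -6, -1]
step 0: P̄ = F·P·Fᵀ + Q = [14 12 -11; 12 30 3; -11 3 59]
step 0: y = z − H·x̄ = [-4, 19]
step 0: S = H·P̄·Hᵀ + R = [159 153; 153 273]
step 0: K = P̄·Hᵀ·S⁻¹ = [-1381/6666 551/2222; 17/2222 723/2222; -1003/3333 224/1111]
step 0: x' = x̄ + K·y = [-16397/6666, 337/2222, 13447/3333]
step 0: P' = (I − K·H)·P̄ = [40721/6666 551/2222 -55840/3333; 551/2222 723/2222 224/1111; -55840/3333 224/1111 173548/3333]
step 1: x̄ = F·x = [-19559/2222, -7693/1111, 5080/1111]
step 1: P̄ = F·P·Fᵀ + Q = [327597/2222 99453/1111 -187857/1111; 99453/1111 72627/1111 -103854/1111; -187857/1111 -103854/1111 247383/1111]
step 1: y = z − H·x̄ = [-137/2222, 20857/1111]
step 1: S = H·P̄·Hᵀ + R = [170969/2222 70128/1111; 70128/1111 656976/1111]
step 1: K = P̄·Hᵀ·S⁻¹ = [-912321/1921817 15522531/30749072; 2922/1921817 10192701/30749072; 933408/1921817 -8088249/15374536]
step 1: x' = x̄ + K·y = [21640669/30749072, -21572141/30749072, -82003127/15374536]
step 1: P' = (I − K·H)·P̄ = [296812941/30749072 15522531/30749072 -392741343/15374536; 15522531/30749072 10192701/30749072 -8088249/15374536; -392741343/15374536 -8088249/15374536 562045113/7687268]
step 2: x̄ = F·x = [185715451/30749072, 12849/1921817, -202762307/15374536]
step 2: P̄ = F·P·Fᵀ + Q = [6774245997/30749072 272258505/1921817 -3689743965/15374536; 272258505/1921817 195918972/1921817 -280066194/1921817; -3689743965/15374536 -280066194/1921817 2218153977/7687268]
step 2: y = z − H·x̄ = [181754059/30749072, -1960364/1921817]
step 2: S = H·P̄·Hᵀ + R = [2375135741/30749072 153142785/1921817; 153142785/1921817 1769036199/1921817]
step 2: K = P̄·Hᵀ·S⁻¹ = [-308722263729/663687489809 333154448100/663687489809; 816761520/663687489809 220437451356/663687489809; 302669024850/663687489809 -341418036312/663687489809]
step 2: x' = x̄ + K·y = [1843822576909/663687489809, -215593792614/663687489809, -6615530747854/663687489809]
step 2: P' = (I − K·H)·P̄ = [5880603573987/663687489809 333154448100/663687489809 -15407458322745/663687489809; 333154448100/663687489809 220437451356/663687489809 -341418036312/663687489809; -15407458322745/663687489809 -341418036312/663687489809 43987444759899/663687489809]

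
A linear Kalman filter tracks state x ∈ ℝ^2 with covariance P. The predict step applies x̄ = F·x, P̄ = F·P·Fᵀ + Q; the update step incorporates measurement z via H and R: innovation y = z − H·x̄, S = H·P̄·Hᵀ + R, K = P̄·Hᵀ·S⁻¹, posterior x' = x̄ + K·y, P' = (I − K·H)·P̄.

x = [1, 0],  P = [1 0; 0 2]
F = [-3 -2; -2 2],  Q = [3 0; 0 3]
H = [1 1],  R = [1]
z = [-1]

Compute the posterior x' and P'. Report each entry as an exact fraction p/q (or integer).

x' = [-3/4, -3/8]
P' = [79/8 -149/16; -149/16 311/32]

x̄ = F·x = [-3, -2]
P̄ = F·P·Fᵀ + Q = [20 -2; -2 15]
y = z − H·x̄ = [4]
S = H·P̄·Hᵀ + R = [32]
K = P̄·Hᵀ·S⁻¹ = [9/16; 13/32]
x' = x̄ + K·y = [-3/4, -3/8]
P' = (I − K·H)·P̄ = [79/8 -149/16; -149/16 311/32]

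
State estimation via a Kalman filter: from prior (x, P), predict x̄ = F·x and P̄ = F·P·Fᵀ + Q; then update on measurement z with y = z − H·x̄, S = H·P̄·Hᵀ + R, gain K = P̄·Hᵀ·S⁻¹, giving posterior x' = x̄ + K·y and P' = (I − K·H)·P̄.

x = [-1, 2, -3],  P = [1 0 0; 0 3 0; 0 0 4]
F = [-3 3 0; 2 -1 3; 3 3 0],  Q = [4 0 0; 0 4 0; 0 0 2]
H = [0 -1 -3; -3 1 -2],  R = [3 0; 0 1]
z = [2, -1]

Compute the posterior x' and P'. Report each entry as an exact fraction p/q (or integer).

x' = [-81398/79257, -267083/79257, 93268/237771]
P' = [139334/26419 245023/26419 -250766/79257; 245023/26419 452629/26419 -431675/79257; -250766/79257 -431675/79257 489100/237771]

x̄ = F·x = [9, -13, 3]
P̄ = F·P·Fᵀ + Q = [40 -15 18; -15 47 -3; 18 -3 38]
y = z − H·x̄ = [-2, 45]
S = H·P̄·Hᵀ + R = [374 301; 301 878]
K = P̄·Hᵀ·S⁻¹ = [5743/79257 -17405/79257; -20954/79257 16030/79257; -57425/237771 -16331/237771]
x' = x̄ + K·y = [-81398/79257, -267083/79257, 93268/237771]
P' = (I − K·H)·P̄ = [139334/26419 245023/26419 -250766/79257; 245023/26419 452629/26419 -431675/79257; -250766/79257 -431675/79257 489100/237771]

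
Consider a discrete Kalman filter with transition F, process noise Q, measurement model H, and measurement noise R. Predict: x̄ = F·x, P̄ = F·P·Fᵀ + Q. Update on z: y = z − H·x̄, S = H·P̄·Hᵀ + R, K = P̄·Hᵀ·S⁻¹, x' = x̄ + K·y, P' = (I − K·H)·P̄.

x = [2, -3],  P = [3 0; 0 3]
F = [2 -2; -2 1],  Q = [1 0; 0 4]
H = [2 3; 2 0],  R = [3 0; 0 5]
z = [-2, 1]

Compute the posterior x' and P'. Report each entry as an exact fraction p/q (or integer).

x̄ = F·x = [10, -7]
P̄ = F·P·Fᵀ + Q = [25 -18; -18 19]
y = z − H·x̄ = [-1, -19]
S = H·P̄·Hᵀ + R = [58 -8; -8 105]
K = P̄·Hᵀ·S⁻¹ = [-10/3013 1434/3013; 1917/6026 -960/3013]
x' = x̄ + K·y = [2894/3013, -7619/6026]
P' = (I − K·H)·P̄ = [3585/3013 -2400/3013; -2400/3013 5117/6026]

x' = [2894/3013, -7619/6026]
P' = [3585/3013 -2400/3013; -2400/3013 5117/6026]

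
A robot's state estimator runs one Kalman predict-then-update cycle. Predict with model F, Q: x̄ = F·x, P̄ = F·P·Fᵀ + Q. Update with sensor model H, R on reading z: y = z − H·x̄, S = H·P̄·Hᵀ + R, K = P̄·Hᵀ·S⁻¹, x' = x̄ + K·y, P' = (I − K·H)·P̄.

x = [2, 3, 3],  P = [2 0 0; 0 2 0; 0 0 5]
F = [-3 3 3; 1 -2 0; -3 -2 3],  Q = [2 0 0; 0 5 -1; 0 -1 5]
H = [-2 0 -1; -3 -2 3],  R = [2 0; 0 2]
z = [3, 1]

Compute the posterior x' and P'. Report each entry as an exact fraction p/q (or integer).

x' = [-221666/210849, -14918/210849, -176131/210849]
P' = [174064/210849 -539210/210849 -203170/210849; -539210/210849 2378884/210849 1056668/210849; -203170/210849 1056668/210849 536734/210849]

x̄ = F·x = [12, -4, -3]
P̄ = F·P·Fᵀ + Q = [83 -18 51; -18 15 1; 51 1 76]
y = z − H·x̄ = [24, 38]
S = H·P̄·Hᵀ + R = [614 47; 47 347]
K = P̄·Hᵀ·S⁻¹ = [-72479/210849 -26641/210849; 10876/210849 14933/210849; -65197/210849 53188/210849]
x' = x̄ + K·y = [-221666/210849, -14918/210849, -176131/210849]
P' = (I − K·H)·P̄ = [174064/210849 -539210/210849 -203170/210849; -539210/210849 2378884/210849 1056668/210849; -203170/210849 1056668/210849 536734/210849]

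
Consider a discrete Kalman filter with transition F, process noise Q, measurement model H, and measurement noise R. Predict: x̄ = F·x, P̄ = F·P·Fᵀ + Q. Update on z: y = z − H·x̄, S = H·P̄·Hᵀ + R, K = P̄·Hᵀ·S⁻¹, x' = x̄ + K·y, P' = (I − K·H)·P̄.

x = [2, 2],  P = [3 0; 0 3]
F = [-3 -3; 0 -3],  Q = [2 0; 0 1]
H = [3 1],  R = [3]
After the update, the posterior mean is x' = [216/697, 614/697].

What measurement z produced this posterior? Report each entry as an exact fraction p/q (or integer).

x̄ = F·x = [-12, -6]
P̄ = F·P·Fᵀ + Q = [56 27; 27 28]
S = H·P̄·Hᵀ + R = [697]
K = P̄·Hᵀ·S⁻¹ = [195/697; 109/697]
x' − x̄ = [8580/697, 4796/697] = K·y
y = (KᵀK)⁻¹·Kᵀ·(x' − x̄) = [44]
z = y + H·x̄ = [44] + [-42] = [2]

z = [2]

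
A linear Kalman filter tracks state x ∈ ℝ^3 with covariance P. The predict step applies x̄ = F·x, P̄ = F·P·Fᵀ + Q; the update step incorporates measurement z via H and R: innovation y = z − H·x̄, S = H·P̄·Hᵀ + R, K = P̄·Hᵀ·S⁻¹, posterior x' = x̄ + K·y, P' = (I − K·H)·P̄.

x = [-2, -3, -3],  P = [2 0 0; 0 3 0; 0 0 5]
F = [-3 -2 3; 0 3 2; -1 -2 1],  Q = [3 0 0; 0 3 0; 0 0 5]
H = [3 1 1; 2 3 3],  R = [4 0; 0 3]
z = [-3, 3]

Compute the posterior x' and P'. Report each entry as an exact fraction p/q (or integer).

x̄ = F·x = [3, -15, 5]
P̄ = F·P·Fᵀ + Q = [78 12 33; 12 50 -8; 33 -8 24]
y = z − H·x̄ = [-2, 27]
S = H·P̄·Hᵀ + R = [1034 1137; 1137 1377]
K = P̄·Hᵀ·S⁻¹ = [5924/14561 -5443/43683; -7016/14561 22138/43683; 3193/14561 -1431/14561]
x' = x̄ + K·y = [-17152/14561, -5141/14561, 27782/14561]
P' = (I − K·H)·P̄ = [10933/14561 -15190/14561 6087/14561; -15190/14561 168398/14561 -150892/14561; 6087/14561 -150892/14561 145403/14561]

x' = [-17152/14561, -5141/14561, 27782/14561]
P' = [10933/14561 -15190/14561 6087/14561; -15190/14561 168398/14561 -150892/14561; 6087/14561 -150892/14561 145403/14561]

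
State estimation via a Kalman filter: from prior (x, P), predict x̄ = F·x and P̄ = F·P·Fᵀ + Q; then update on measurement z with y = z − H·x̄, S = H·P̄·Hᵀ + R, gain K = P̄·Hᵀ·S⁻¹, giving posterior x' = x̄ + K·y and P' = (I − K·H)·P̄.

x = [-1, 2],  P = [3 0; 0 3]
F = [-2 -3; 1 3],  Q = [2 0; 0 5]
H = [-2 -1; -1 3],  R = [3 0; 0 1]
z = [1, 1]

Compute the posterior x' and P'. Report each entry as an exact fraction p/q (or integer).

x̄ = F·x = [-4, 5]
P̄ = F·P·Fᵀ + Q = [41 -33; -33 35]
y = z − H·x̄ = [-2, -18]
S = H·P̄·Hᵀ + R = [70 142; 142 555]
K = P̄·Hᵀ·S⁻¹ = [-7315/18686 -1421/9343; -2391/18686 2629/9343]
x' = x̄ + K·y = [-4479/9343, 1784/9343]
P' = (I − K·H)·P̄ = [9811/18686 2323/18686; 2323/18686 2527/18686]

x' = [-4479/9343, 1784/9343]
P' = [9811/18686 2323/18686; 2323/18686 2527/18686]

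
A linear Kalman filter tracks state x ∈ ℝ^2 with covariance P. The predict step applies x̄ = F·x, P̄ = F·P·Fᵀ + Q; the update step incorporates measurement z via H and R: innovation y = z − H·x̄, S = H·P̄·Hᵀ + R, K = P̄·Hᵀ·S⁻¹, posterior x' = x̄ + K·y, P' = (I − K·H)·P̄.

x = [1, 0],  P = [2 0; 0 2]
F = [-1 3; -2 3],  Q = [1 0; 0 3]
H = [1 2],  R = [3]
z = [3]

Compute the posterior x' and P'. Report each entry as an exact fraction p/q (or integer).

x̄ = F·x = [-1, -2]
P̄ = F·P·Fᵀ + Q = [21 22; 22 29]
y = z − H·x̄ = [8]
S = H·P̄·Hᵀ + R = [228]
K = P̄·Hᵀ·S⁻¹ = [65/228; 20/57]
x' = x̄ + K·y = [73/57, 46/57]
P' = (I − K·H)·P̄ = [563/228 -46/57; -46/57 53/57]

x' = [73/57, 46/57]
P' = [563/228 -46/57; -46/57 53/57]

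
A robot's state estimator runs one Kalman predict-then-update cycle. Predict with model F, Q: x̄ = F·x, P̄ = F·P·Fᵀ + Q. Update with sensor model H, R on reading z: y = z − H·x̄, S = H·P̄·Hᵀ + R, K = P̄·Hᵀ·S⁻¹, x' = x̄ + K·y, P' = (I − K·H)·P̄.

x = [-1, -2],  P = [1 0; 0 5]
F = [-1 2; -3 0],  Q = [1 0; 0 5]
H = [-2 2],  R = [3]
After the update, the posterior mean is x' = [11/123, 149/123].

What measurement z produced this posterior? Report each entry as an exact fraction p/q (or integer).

z = [2]

x̄ = F·x = [-3, 3]
P̄ = F·P·Fᵀ + Q = [22 3; 3 14]
S = H·P̄·Hᵀ + R = [123]
K = P̄·Hᵀ·S⁻¹ = [-38/123; 22/123]
x' − x̄ = [380/123, -220/123] = K·y
y = (KᵀK)⁻¹·Kᵀ·(x' − x̄) = [-10]
z = y + H·x̄ = [-10] + [12] = [2]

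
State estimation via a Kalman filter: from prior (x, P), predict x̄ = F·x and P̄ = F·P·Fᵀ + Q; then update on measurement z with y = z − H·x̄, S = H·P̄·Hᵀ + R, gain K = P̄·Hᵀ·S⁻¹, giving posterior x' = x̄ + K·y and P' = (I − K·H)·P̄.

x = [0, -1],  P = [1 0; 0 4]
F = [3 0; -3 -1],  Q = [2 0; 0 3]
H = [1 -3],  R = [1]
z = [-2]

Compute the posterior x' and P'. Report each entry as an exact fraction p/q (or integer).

x̄ = F·x = [0, 1]
P̄ = F·P·Fᵀ + Q = [11 -9; -9 16]
y = z − H·x̄ = [1]
S = H·P̄·Hᵀ + R = [210]
K = P̄·Hᵀ·S⁻¹ = [19/105; -19/70]
x' = x̄ + K·y = [19/105, 51/70]
P' = (I − K·H)·P̄ = [433/105 46/35; 46/35 37/70]

x' = [19/105, 51/70]
P' = [433/105 46/35; 46/35 37/70]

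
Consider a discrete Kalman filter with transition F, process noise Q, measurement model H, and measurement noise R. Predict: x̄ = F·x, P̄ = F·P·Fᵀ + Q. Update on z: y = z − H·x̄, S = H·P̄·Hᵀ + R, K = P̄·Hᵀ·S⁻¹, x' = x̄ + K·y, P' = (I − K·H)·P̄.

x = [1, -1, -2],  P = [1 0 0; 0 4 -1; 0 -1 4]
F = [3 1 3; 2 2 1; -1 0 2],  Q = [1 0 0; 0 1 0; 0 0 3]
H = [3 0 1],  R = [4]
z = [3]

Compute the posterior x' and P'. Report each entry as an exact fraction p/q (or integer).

x' = [442/267, 56/267, -565/267]
P' = [695/534 1237/534 -1481/534; 1237/534 7733/534 -3475/534; -1481/534 -3475/534 4751/534]

x̄ = F·x = [-4, -2, -5]
P̄ = F·P·Fᵀ + Q = [44 19 19; 19 21 2; 19 2 20]
y = z − H·x̄ = [20]
S = H·P̄·Hᵀ + R = [534]
K = P̄·Hᵀ·S⁻¹ = [151/534; 59/534; 77/534]
x' = x̄ + K·y = [442/267, 56/267, -565/267]
P' = (I − K·H)·P̄ = [695/534 1237/534 -1481/534; 1237/534 7733/534 -3475/534; -1481/534 -3475/534 4751/534]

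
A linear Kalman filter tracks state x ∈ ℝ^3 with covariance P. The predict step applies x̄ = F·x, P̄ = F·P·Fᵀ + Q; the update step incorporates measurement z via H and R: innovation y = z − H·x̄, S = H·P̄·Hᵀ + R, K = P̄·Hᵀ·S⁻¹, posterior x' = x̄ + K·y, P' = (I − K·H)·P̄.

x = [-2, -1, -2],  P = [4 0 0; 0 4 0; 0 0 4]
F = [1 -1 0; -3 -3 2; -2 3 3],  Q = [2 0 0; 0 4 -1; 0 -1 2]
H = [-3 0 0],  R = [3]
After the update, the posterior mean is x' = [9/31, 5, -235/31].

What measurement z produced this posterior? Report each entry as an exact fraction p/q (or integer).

x̄ = F·x = [-1, 5, -5]
P̄ = F·P·Fᵀ + Q = [10 0 -20; 0 92 11; -20 11 90]
S = H·P̄·Hᵀ + R = [93]
K = P̄·Hᵀ·S⁻¹ = [-10/31; 0; 20/31]
x' − x̄ = [40/31, 0, -80/31] = K·y
y = (KᵀK)⁻¹·Kᵀ·(x' − x̄) = [-4]
z = y + H·x̄ = [-4] + [3] = [-1]

z = [-1]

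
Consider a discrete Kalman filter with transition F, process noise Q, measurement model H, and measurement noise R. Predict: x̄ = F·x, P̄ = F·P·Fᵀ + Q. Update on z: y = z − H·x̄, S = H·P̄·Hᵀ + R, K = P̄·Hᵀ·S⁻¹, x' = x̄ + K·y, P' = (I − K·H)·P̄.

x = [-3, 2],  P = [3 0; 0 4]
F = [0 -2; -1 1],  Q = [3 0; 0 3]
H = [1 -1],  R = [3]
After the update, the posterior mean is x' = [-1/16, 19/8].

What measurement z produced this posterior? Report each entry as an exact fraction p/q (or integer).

x̄ = F·x = [-4, 5]
P̄ = F·P·Fᵀ + Q = [19 -8; -8 10]
S = H·P̄·Hᵀ + R = [48]
K = P̄·Hᵀ·S⁻¹ = [9/16; -3/8]
x' − x̄ = [63/16, -21/8] = K·y
y = (KᵀK)⁻¹·Kᵀ·(x' − x̄) = [7]
z = y + H·x̄ = [7] + [-9] = [-2]

z = [-2]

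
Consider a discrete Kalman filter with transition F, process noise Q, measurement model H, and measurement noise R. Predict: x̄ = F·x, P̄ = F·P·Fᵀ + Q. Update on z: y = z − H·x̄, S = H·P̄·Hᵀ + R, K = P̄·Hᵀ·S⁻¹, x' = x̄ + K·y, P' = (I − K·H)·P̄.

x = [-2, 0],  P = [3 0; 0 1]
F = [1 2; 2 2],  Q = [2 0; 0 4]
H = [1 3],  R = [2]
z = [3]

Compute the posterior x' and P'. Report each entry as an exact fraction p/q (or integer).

x' = [161/251, 186/251]
P' = [738/251 -220/251; -220/251 120/251]

x̄ = F·x = [-2, -4]
P̄ = F·P·Fᵀ + Q = [9 10; 10 20]
y = z − H·x̄ = [17]
S = H·P̄·Hᵀ + R = [251]
K = P̄·Hᵀ·S⁻¹ = [39/251; 70/251]
x' = x̄ + K·y = [161/251, 186/251]
P' = (I − K·H)·P̄ = [738/251 -220/251; -220/251 120/251]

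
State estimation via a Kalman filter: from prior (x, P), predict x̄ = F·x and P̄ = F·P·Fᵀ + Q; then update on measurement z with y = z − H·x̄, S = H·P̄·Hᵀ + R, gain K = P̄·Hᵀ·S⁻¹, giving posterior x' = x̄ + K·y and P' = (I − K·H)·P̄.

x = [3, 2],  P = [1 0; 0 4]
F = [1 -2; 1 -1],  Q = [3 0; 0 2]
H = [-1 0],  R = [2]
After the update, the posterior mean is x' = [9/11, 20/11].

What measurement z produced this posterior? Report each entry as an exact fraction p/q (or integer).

x̄ = F·x = [-1, 1]
P̄ = F·P·Fᵀ + Q = [20 9; 9 7]
S = H·P̄·Hᵀ + R = [22]
K = P̄·Hᵀ·S⁻¹ = [-10/11; -9/22]
x' − x̄ = [20/11, 9/11] = K·y
y = (KᵀK)⁻¹·Kᵀ·(x' − x̄) = [-2]
z = y + H·x̄ = [-2] + [1] = [-1]

z = [-1]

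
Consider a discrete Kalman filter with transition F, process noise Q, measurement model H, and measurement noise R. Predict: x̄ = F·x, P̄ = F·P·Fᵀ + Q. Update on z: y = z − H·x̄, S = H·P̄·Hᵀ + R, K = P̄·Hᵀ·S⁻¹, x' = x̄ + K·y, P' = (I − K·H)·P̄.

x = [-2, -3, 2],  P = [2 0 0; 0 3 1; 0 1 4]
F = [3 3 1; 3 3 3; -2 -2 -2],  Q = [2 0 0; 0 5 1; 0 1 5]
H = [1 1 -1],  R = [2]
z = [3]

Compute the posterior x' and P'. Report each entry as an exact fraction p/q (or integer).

x̄ = F·x = [-13, -9, 6]
P̄ = F·P·Fᵀ + Q = [57 69 -46; 69 104 -65; -46 -65 49]
y = z − H·x̄ = [31]
S = H·P̄·Hᵀ + R = [572]
K = P̄·Hᵀ·S⁻¹ = [43/143; 119/286; -40/143]
x' = x̄ + K·y = [-526/143, 1115/286, -382/143]
P' = (I − K·H)·P̄ = [755/143 -367/143 302/143; -367/143 711/143 225/143; 302/143 225/143 607/143]

x' = [-526/143, 1115/286, -382/143]
P' = [755/143 -367/143 302/143; -367/143 711/143 225/143; 302/143 225/143 607/143]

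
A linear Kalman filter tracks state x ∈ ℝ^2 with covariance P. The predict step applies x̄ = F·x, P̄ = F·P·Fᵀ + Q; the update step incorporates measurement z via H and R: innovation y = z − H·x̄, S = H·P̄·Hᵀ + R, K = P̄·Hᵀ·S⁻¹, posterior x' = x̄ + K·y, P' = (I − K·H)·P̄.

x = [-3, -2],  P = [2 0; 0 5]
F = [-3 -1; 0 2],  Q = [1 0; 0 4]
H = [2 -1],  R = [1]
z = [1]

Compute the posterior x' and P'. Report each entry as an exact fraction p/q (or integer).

x' = [321/161, 456/161]
P' = [500/161 942/161; 942/161 1928/161]

x̄ = F·x = [11, -4]
P̄ = F·P·Fᵀ + Q = [24 -10; -10 24]
y = z − H·x̄ = [-25]
S = H·P̄·Hᵀ + R = [161]
K = P̄·Hᵀ·S⁻¹ = [58/161; -44/161]
x' = x̄ + K·y = [321/161, 456/161]
P' = (I − K·H)·P̄ = [500/161 942/161; 942/161 1928/161]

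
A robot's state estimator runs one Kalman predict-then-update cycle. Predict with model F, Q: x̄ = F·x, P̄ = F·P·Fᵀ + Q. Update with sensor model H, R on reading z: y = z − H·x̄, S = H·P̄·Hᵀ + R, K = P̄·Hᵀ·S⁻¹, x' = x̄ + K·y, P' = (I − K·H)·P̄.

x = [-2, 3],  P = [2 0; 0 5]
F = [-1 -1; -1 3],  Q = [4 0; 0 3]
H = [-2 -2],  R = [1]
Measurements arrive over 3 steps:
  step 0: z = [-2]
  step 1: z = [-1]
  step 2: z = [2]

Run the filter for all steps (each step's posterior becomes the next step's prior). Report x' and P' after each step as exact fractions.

step 0: x' = [-23/47, 73/47], P' = [1535/141 -1537/141; -1537/141 1574/141]
step 1: x' = [-38854/34339, 56192/34339], P' = [430939/103017 -430453/103017; -430453/103017 455686/103017]
step 2: x' = [-25104622/30947989, -5170074/30947989], P' = [126413967/30947989 -126051393/30947989; -126051393/30947989 133400062/30947989]

step 0: x̄ = F·x = [-1, 11]
step 0: P̄ = F·P·Fᵀ + Q = [11 -13; -13 50]
step 0: y = z − H·x̄ = [18]
step 0: S = H·P̄·Hᵀ + R = [141]
step 0: K = P̄·Hᵀ·S⁻¹ = [4/141; -74/141]
step 0: x' = x̄ + K·y = [-23/47, 73/47]
step 0: P' = (I − K·H)·P̄ = [1535/141 -1537/141; -1537/141 1574/141]
step 1: x̄ = F·x = [-50/47, 242/47]
step 1: P̄ = F·P·Fᵀ + Q = [599/141 -113/141; -113/141 25346/141]
step 1: y = z − H·x̄ = [337/47]
step 1: S = H·P̄·Hᵀ + R = [34339/47]
step 1: K = P̄·Hᵀ·S⁻¹ = [-324/34339; -16822/34339]
step 1: x' = x̄ + K·y = [-38854/34339, 56192/34339]
step 1: P' = (I − K·H)·P̄ = [430939/103017 -430453/103017; -430453/103017 455686/103017]
step 2: x̄ = F·x = [-17338/34339, 207430/34339]
step 2: P̄ = F·P·Fᵀ + Q = [145929/34339 -25071/34339; -25071/34339 7423882/103017]
step 2: y = z − H·x̄ = [448862/34339]
step 2: S = H·P̄·Hᵀ + R = [30947989/103017]
step 2: K = P̄·Hᵀ·S⁻¹ = [-725148/30947989; -14697338/30947989]
step 2: x' = x̄ + K·y = [-25104622/30947989, -5170074/30947989]
step 2: P' = (I − K·H)·P̄ = [126413967/30947989 -126051393/30947989; -126051393/30947989 133400062/30947989]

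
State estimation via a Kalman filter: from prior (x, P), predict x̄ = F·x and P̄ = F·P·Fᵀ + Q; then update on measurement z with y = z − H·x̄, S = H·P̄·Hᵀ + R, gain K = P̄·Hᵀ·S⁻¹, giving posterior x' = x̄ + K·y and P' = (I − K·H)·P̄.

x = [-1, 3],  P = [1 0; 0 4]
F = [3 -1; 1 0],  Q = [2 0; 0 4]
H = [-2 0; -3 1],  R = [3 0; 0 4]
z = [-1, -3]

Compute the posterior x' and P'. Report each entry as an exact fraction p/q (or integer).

x' = [4/7, -11/21]
P' = [3/7 5/7; 5/7 23/7]

x̄ = F·x = [-6, -1]
P̄ = F·P·Fᵀ + Q = [15 3; 3 5]
y = z − H·x̄ = [-13, -20]
S = H·P̄·Hᵀ + R = [63 84; 84 126]
K = P̄·Hᵀ·S⁻¹ = [-2/7 -1/7; -10/21 2/7]
x' = x̄ + K·y = [4/7, -11/21]
P' = (I − K·H)·P̄ = [3/7 5/7; 5/7 23/7]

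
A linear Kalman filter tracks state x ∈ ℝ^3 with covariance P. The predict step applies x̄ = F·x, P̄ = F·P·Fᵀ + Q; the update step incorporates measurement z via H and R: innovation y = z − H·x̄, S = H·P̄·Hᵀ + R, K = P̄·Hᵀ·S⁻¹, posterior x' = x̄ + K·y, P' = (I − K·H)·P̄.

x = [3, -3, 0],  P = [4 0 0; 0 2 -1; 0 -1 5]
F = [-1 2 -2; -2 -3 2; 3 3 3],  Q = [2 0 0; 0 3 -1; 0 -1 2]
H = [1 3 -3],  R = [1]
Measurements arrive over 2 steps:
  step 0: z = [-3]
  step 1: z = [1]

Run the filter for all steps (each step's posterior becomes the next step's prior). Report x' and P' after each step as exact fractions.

step 0: x' = [-14193/1567, 4092/1567, 927/1567], P' = [64914/1567 -59368/1567 -37740/1567; -59368/1567 66914/1567 47057/1567; -37740/1567 47057/1567 34580/1567]
step 1: x' = [46226781/2905097, 21253829/2905097, 35668488/2905097], P' = [332590704/2905097 95253902/2905097 206144958/2905097; 95253902/2905097 72527011/5810194 67974307/2905097; 206144958/2905097 67974307/2905097 136980658/2905097]

step 0: x̄ = F·x = [-9, 3, 0]
step 0: P̄ = F·P·Fᵀ + Q = [42 -34 -30; -34 69 -10; -30 -10 83]
step 0: y = z − H·x̄ = [-3]
step 0: S = H·P̄·Hᵀ + R = [1567]
step 0: K = P̄·Hᵀ·S⁻¹ = [30/1567; 203/1567; -309/1567]
step 0: x' = x̄ + K·y = [-14193/1567, 4092/1567, 927/1567]
step 0: P' = (I − K·H)·P̄ = [64914/1567 -59368/1567 -37740/1567; -59368/1567 66914/1567 47057/1567; -37740/1567 47057/1567 34580/1567]
step 1: x̄ = F·x = [20523/1567, 17964/1567, -27522/1567]
step 1: P̄ = F·P·Fᵀ + Q = [184080/1567 44482/1567 160818/1567; 44482/1567 29723/1567 -36448/1567; 160818/1567 -36448/1567 599888/1567]
step 1: y = z − H·x̄ = [-155414/1567]
step 1: S = H·P̄·Hᵀ + R = [5810194/1567]
step 1: K = P̄·Hᵀ·S⁻¹ = [-82464/2905097; 242995/5810194; -874095/2905097]
step 1: x' = x̄ + K·y = [46226781/2905097, 21253829/2905097, 35668488/2905097]
step 1: P' = (I − K·H)·P̄ = [332590704/2905097 95253902/2905097 206144958/2905097; 95253902/2905097 72527011/5810194 67974307/2905097; 206144958/2905097 67974307/2905097 136980658/2905097]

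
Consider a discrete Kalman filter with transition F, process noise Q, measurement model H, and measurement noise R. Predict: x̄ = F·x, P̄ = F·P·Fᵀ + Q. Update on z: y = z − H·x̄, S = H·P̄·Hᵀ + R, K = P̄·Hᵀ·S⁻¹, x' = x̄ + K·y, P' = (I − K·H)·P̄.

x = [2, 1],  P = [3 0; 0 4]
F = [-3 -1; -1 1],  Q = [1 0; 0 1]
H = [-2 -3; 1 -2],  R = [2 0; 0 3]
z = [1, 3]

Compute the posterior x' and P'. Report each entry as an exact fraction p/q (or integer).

x' = [105/137, -10737/12193]
P' = [93/137 -36/137; -36/137 3282/12193]

x̄ = F·x = [-7, -1]
P̄ = F·P·Fᵀ + Q = [32 5; 5 8]
y = z − H·x̄ = [-16, 8]
S = H·P̄·Hᵀ + R = [262 -11; -11 47]
K = P̄·Hᵀ·S⁻¹ = [-39/137 55/137; -1719/12193 -3256/12193]
x' = x̄ + K·y = [105/137, -10737/12193]
P' = (I − K·H)·P̄ = [93/137 -36/137; -36/137 3282/12193]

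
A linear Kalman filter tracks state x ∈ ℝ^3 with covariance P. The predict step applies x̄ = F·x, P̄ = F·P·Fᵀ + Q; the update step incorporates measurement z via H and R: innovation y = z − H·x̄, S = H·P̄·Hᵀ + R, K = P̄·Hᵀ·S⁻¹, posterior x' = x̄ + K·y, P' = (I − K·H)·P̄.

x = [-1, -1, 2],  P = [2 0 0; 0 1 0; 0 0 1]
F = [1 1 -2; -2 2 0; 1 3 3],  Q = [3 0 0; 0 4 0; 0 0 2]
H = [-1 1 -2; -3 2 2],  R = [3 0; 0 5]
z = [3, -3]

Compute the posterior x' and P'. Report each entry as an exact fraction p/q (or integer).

x' = [-91844/32015, -117656/32015, -12276/6403]
P' = [131706/32015 164814/32015 4467/6403; 164814/32015 233136/32015 5274/6403; 4467/6403 5274/6403 3714/6403]

x̄ = F·x = [-6, 0, 2]
P̄ = F·P·Fᵀ + Q = [10 -2 -1; -2 16 2; -1 2 22]
y = z − H·x̄ = [1, -25]
S = H·P̄·Hᵀ + R = [109 -24; -24 299]
K = P̄·Hᵀ·S⁻¹ = [-3854/32015 -4164/32015; 5194/32015 4914/32015; -2207/6403 915/6403]
x' = x̄ + K·y = [-91844/32015, -117656/32015, -12276/6403]
P' = (I − K·H)·P̄ = [131706/32015 164814/32015 4467/6403; 164814/32015 233136/32015 5274/6403; 4467/6403 5274/6403 3714/6403]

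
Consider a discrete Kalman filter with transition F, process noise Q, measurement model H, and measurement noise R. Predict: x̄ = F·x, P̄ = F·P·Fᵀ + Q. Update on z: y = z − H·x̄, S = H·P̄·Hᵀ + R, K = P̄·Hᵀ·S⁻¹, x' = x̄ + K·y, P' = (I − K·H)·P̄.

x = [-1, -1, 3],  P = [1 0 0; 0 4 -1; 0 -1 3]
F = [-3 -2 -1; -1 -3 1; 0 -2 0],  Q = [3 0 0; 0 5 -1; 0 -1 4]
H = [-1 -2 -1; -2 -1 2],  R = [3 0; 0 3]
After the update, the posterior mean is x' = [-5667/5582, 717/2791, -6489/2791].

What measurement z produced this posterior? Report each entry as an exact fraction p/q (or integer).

x̄ = F·x = [2, 7, 2]
P̄ = F·P·Fᵀ + Q = [27 23 14; 23 51 25; 14 25 20]
S = H·P̄·Hᵀ + R = [474 156; 156 122]
K = P̄·Hᵀ·S⁻¹ = [-495/5582 -1609/5582; -914/2791 187/5582; -685/2791 1157/5582]
x' − x̄ = [-16831/5582, -18820/2791, -12071/2791] = K·y
y = (KᵀK)⁻¹·Kᵀ·(x' − x̄) = [21, 4]
z = y + H·x̄ = [21, 4] + [-18, -7] = [3, -3]

z = [3, -3]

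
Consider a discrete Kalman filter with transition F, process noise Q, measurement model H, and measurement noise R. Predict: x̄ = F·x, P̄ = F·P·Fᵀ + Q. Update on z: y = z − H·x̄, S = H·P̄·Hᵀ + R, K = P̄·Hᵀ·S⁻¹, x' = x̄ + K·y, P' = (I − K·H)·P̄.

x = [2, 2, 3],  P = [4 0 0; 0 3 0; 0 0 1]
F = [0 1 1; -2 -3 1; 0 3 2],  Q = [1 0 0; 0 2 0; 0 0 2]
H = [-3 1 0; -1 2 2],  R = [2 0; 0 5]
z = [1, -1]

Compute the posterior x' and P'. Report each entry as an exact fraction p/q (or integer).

x' = [606/13865, 1975/2773, -11687/13865]
P' = [6716/13865 2962/2773 -8397/13865; 2962/2773 11138/2773 -7777/2773; -8397/13865 -7777/2773 43264/13865]

x̄ = F·x = [5, -7, 12]
P̄ = F·P·Fᵀ + Q = [5 -8 11; -8 46 -25; 11 -25 33]
y = z − H·x̄ = [23, -6]
S = H·P̄·Hᵀ + R = [141 47; 47 114]
K = P̄·Hᵀ·S⁻¹ = [-2669/13865 26/295; 1126/2773 16/59; -6847/13865 73/295]
x' = x̄ + K·y = [606/13865, 1975/2773, -11687/13865]
P' = (I − K·H)·P̄ = [6716/13865 2962/2773 -8397/13865; 2962/2773 11138/2773 -7777/2773; -8397/13865 -7777/2773 43264/13865]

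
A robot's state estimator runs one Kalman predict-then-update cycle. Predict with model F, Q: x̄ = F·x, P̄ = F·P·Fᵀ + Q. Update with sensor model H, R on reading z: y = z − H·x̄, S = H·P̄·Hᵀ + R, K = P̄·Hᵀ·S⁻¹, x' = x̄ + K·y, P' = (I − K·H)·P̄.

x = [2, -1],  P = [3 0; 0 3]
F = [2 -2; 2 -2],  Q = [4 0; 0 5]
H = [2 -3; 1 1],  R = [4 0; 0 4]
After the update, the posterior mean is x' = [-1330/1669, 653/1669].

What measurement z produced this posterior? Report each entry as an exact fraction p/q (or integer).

x̄ = F·x = [6, 6]
P̄ = F·P·Fᵀ + Q = [28 24; 24 29]
S = H·P̄·Hᵀ + R = [89 -55; -55 109]
K = P̄·Hᵀ·S⁻¹ = [279/1669 937/1669; -334/1669 643/1669]
x' − x̄ = [-11344/1669, -9361/1669] = K·y
y = (KᵀK)⁻¹·Kᵀ·(x' − x̄) = [3, -13]
z = y + H·x̄ = [3, -13] + [-6, 12] = [-3, -1]

z = [-3, -1]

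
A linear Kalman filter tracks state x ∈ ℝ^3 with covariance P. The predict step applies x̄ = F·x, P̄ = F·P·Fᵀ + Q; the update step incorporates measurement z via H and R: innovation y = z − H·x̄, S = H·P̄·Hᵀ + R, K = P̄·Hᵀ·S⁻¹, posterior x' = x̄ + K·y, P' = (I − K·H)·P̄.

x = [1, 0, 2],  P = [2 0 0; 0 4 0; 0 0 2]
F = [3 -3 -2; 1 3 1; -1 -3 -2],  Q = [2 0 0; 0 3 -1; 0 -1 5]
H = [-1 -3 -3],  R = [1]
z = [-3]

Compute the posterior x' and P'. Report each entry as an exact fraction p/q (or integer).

x̄ = F·x = [-1, 3, -5]
P̄ = F·P·Fᵀ + Q = [64 -34 38; -34 43 -43; 38 -43 51]
y = z − H·x̄ = [-10]
S = H·P̄·Hᵀ + R = [161]
K = P̄·Hᵀ·S⁻¹ = [-76/161; 34/161; -62/161]
x' = x̄ + K·y = [599/161, 143/161, -185/161]
P' = (I − K·H)·P̄ = [4528/161 -2890/161 1406/161; -2890/161 5767/161 -4815/161; 1406/161 -4815/161 4367/161]

x' = [599/161, 143/161, -185/161]
P' = [4528/161 -2890/161 1406/161; -2890/161 5767/161 -4815/161; 1406/161 -4815/161 4367/161]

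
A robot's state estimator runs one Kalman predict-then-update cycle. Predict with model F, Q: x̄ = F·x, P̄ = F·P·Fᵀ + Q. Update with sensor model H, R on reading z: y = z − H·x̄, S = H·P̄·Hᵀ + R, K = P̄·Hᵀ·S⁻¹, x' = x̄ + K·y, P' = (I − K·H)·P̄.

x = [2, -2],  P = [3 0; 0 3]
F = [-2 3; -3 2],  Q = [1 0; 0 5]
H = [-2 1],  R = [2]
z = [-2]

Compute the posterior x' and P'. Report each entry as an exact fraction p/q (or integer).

x' = [-46/31, -142/31]
P' = [272/31 500/31; 500/31 972/31]

x̄ = F·x = [-10, -10]
P̄ = F·P·Fᵀ + Q = [40 36; 36 44]
y = z − H·x̄ = [-12]
S = H·P̄·Hᵀ + R = [62]
K = P̄·Hᵀ·S⁻¹ = [-22/31; -14/31]
x' = x̄ + K·y = [-46/31, -142/31]
P' = (I − K·H)·P̄ = [272/31 500/31; 500/31 972/31]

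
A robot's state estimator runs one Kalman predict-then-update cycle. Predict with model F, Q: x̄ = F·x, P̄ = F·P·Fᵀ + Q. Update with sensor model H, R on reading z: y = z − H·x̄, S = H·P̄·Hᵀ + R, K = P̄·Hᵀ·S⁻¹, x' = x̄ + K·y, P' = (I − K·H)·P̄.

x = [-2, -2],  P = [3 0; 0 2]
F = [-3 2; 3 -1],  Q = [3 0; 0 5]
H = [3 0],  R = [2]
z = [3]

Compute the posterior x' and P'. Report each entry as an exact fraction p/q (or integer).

x' = [173/172, -1097/344]
P' = [19/86 -31/172; -31/172 3047/344]

x̄ = F·x = [2, -4]
P̄ = F·P·Fᵀ + Q = [38 -31; -31 34]
y = z − H·x̄ = [-3]
S = H·P̄·Hᵀ + R = [344]
K = P̄·Hᵀ·S⁻¹ = [57/172; -93/344]
x' = x̄ + K·y = [173/172, -1097/344]
P' = (I − K·H)·P̄ = [19/86 -31/172; -31/172 3047/344]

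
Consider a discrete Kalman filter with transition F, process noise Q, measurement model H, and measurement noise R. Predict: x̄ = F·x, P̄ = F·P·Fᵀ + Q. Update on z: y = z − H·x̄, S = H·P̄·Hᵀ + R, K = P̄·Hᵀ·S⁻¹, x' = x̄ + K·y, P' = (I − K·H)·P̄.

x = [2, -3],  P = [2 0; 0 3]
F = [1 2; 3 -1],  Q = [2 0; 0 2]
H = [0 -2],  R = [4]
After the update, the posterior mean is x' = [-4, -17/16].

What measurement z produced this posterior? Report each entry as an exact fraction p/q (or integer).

x̄ = F·x = [-4, 9]
P̄ = F·P·Fᵀ + Q = [16 0; 0 23]
S = H·P̄·Hᵀ + R = [96]
K = P̄·Hᵀ·S⁻¹ = [0; -23/48]
x' − x̄ = [0, -161/16] = K·y
y = (KᵀK)⁻¹·Kᵀ·(x' − x̄) = [21]
z = y + H·x̄ = [21] + [-18] = [3]

z = [3]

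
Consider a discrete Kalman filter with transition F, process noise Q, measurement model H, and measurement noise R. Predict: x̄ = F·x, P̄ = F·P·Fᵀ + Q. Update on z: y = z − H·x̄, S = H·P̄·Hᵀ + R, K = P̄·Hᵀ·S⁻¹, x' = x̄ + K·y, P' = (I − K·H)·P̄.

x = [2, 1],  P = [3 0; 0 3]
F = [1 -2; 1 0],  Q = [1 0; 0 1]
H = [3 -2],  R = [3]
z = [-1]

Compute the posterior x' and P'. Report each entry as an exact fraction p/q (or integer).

x' = [126/127, 257/127]
P' = [268/127 339/127; 339/127 507/127]

x̄ = F·x = [0, 2]
P̄ = F·P·Fᵀ + Q = [16 3; 3 4]
y = z − H·x̄ = [3]
S = H·P̄·Hᵀ + R = [127]
K = P̄·Hᵀ·S⁻¹ = [42/127; 1/127]
x' = x̄ + K·y = [126/127, 257/127]
P' = (I − K·H)·P̄ = [268/127 339/127; 339/127 507/127]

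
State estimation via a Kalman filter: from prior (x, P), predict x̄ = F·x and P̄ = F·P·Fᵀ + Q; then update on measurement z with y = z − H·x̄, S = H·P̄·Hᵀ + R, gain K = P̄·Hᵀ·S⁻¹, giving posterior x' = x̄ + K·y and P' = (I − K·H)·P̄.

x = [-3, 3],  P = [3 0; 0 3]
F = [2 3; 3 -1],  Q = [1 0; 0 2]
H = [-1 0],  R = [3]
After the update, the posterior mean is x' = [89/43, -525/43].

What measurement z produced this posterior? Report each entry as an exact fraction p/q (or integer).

z = [-2]

x̄ = F·x = [3, -12]
P̄ = F·P·Fᵀ + Q = [40 9; 9 32]
S = H·P̄·Hᵀ + R = [43]
K = P̄·Hᵀ·S⁻¹ = [-40/43; -9/43]
x' − x̄ = [-40/43, -9/43] = K·y
y = (KᵀK)⁻¹·Kᵀ·(x' − x̄) = [1]
z = y + H·x̄ = [1] + [-3] = [-2]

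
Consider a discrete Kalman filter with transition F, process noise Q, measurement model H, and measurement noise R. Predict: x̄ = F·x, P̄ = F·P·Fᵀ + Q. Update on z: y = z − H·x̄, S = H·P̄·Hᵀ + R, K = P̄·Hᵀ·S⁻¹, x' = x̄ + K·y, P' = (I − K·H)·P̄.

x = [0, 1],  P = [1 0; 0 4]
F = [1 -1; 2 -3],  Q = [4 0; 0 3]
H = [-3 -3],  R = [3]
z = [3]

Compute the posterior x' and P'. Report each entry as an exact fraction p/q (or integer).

x' = [-34/241, -210/241]
P' = [582/241 -559/241; -559/241 616/241]

x̄ = F·x = [-1, -3]
P̄ = F·P·Fᵀ + Q = [9 14; 14 43]
y = z − H·x̄ = [-9]
S = H·P̄·Hᵀ + R = [723]
K = P̄·Hᵀ·S⁻¹ = [-23/241; -57/241]
x' = x̄ + K·y = [-34/241, -210/241]
P' = (I − K·H)·P̄ = [582/241 -559/241; -559/241 616/241]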